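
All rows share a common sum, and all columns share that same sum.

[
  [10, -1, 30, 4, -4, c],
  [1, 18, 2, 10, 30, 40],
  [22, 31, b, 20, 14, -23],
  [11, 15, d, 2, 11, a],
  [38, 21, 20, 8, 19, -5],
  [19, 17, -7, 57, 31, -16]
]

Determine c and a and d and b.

Rows 2 and 5 both sum to 101, so that's the common total.
Row 1 has 10 − 1 + 30 + 4 − 4 = 39; the blank must be 101 − 39 = 62.
Column 6 has 62 + 40 − 23 − 5 − 16 = 58; the blank must be 101 − 58 = 43.
Row 4 has 11 + 15 + 2 + 11 + 43 = 82; the blank must be 101 − 82 = 19.
Row 3 has 22 + 31 + 20 + 14 − 23 = 64; the blank must be 101 − 64 = 37.

c = 62, a = 43, d = 19, b = 37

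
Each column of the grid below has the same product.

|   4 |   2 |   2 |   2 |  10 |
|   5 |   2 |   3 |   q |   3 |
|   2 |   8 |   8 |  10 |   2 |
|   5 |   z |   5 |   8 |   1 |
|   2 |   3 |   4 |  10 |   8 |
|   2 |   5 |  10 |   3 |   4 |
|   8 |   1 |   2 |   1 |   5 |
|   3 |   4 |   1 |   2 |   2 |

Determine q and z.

q = 2, z = 10

Columns 1 and 5 each multiply to 19200, so every column has product 19200.
Column 4: 2×10×8×10×3×1×2 = 9600, so the missing entry is 19200 ÷ 9600 = 2.
Column 2: 2×2×8×3×5×1×4 = 1920, so the missing entry is 19200 ÷ 1920 = 10.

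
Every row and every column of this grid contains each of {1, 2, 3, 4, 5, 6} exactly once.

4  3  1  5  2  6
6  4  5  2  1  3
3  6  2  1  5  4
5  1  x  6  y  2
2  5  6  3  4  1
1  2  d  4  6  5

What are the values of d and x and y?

At (row 4, col 5): column 5 already has {1, 2, 4, 5, 6}, so the value is 3.
For row 4, column 3: row 4 already has {1, 2, 3, 5, 6}; that leaves 4.
At (row 6, col 3): row 6 already has {1, 2, 4, 5, 6}, so the value is 3.

d = 3, x = 4, y = 3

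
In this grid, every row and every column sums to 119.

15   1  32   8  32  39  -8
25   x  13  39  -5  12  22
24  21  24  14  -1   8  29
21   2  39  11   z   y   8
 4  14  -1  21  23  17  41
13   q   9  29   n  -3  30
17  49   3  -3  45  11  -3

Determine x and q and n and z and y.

Row 2: 25 + 13 + 39 − 5 + 12 + 22 = 106, so its missing entry is 119 − 106 = 13.
Column 2: 1 + 13 + 21 + 2 + 14 + 49 = 100, so its missing entry is 119 − 100 = 19.
Row 6: 13 + 19 + 9 + 29 − 3 + 30 = 97, so its missing entry is 119 − 97 = 22.
Column 5: 32 − 5 − 1 + 23 + 22 + 45 = 116, so its missing entry is 119 − 116 = 3.
Row 4: 21 + 2 + 39 + 11 + 3 + 8 = 84, so its missing entry is 119 − 84 = 35.

x = 13, q = 19, n = 22, z = 3, y = 35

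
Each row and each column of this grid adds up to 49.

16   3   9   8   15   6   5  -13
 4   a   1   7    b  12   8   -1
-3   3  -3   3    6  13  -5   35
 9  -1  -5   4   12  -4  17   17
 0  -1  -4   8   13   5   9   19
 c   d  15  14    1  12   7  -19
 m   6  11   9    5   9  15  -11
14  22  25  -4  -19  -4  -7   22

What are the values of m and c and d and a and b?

The known cells in column 5 total 33, leaving 49 − 33 = 16 for the blank.
The known cells in row 2 total 47, leaving 49 − 47 = 2 for the blank.
The known cells in column 2 total 34, leaving 49 − 34 = 15 for the blank.
The known cells in row 6 total 45, leaving 49 − 45 = 4 for the blank.
The known cells in row 7 total 44, leaving 49 − 44 = 5 for the blank.

m = 5, c = 4, d = 15, a = 2, b = 16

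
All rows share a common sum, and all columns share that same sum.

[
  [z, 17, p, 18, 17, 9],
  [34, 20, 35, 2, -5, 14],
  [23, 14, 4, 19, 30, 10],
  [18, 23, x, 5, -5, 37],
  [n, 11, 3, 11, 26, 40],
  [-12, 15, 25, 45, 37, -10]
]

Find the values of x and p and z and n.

Rows 2 and 3 both sum to 100, so that's the common total.
Row 4 has 18 + 23 + 5 − 5 + 37 = 78; the blank must be 100 − 78 = 22.
Row 5 has 11 + 3 + 11 + 26 + 40 = 91; the blank must be 100 − 91 = 9.
Column 1 has 34 + 23 + 18 + 9 − 12 = 72; the blank must be 100 − 72 = 28.
Row 1 has 28 + 17 + 18 + 17 + 9 = 89; the blank must be 100 − 89 = 11.

x = 22, p = 11, z = 28, n = 9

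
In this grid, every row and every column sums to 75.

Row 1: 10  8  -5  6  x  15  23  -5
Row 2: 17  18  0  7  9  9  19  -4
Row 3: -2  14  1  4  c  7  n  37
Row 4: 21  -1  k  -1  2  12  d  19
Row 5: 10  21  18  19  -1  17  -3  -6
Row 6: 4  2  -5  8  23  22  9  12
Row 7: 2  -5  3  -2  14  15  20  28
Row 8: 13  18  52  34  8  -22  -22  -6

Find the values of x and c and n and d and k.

x = 23, c = -3, n = 17, d = 12, k = 11

The known cells in row 1 total 52, leaving 75 − 52 = 23 for the blank.
The known cells in column 5 total 78, leaving 75 − 78 = -3 for the blank.
The known cells in row 3 total 58, leaving 75 − 58 = 17 for the blank.
The known cells in column 7 total 63, leaving 75 − 63 = 12 for the blank.
The known cells in row 4 total 64, leaving 75 − 64 = 11 for the blank.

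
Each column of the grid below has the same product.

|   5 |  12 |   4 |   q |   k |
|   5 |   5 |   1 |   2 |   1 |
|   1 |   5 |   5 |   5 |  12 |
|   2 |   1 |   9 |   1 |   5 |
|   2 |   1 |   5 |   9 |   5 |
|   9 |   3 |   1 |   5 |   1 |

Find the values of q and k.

Columns 2 and 3 each multiply to 900, so every column has product 900.
Column 4: 2×5×1×9×5 = 450, so the missing entry is 900 ÷ 450 = 2.
Column 5: 1×12×5×5×1 = 300, so the missing entry is 900 ÷ 300 = 3.

q = 2, k = 3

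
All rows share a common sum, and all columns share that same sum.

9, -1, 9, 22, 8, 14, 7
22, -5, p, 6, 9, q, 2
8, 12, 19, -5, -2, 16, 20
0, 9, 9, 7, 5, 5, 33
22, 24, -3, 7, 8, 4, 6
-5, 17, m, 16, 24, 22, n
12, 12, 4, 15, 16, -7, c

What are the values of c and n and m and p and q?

Rows 1 and 3 both sum to 68, so that's the common total.
Column 6 has 14 + 16 + 5 + 4 + 22 − 7 = 54; the blank must be 68 − 54 = 14.
Row 2 has 22 − 5 + 6 + 9 + 14 + 2 = 48; the blank must be 68 − 48 = 20.
Row 7 has 12 + 12 + 4 + 15 + 16 − 7 = 52; the blank must be 68 − 52 = 16.
Column 7 has 7 + 2 + 20 + 33 + 6 + 16 = 84; the blank must be 68 − 84 = -16.
Row 6 has -5 + 17 + 16 + 24 + 22 − 16 = 58; the blank must be 68 − 58 = 10.

c = 16, n = -16, m = 10, p = 20, q = 14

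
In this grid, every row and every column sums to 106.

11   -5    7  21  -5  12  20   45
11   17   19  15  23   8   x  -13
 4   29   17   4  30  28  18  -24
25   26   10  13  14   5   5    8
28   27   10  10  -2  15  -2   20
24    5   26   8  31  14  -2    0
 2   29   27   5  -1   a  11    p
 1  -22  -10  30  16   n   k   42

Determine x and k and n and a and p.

x = 26, k = 30, n = 19, a = 5, p = 28

Column 8: 45 − 13 − 24 + 8 + 20 + 0 + 42 = 78, so its missing entry is 106 − 78 = 28.
Row 7: 2 + 29 + 27 + 5 − 1 + 11 + 28 = 101, so its missing entry is 106 − 101 = 5.
Row 2: 11 + 17 + 19 + 15 + 23 + 8 − 13 = 80, so its missing entry is 106 − 80 = 26.
Column 7: 20 + 26 + 18 + 5 − 2 − 2 + 11 = 76, so its missing entry is 106 − 76 = 30.
Row 8: 1 − 22 − 10 + 30 + 16 + 30 + 42 = 87, so its missing entry is 106 − 87 = 19.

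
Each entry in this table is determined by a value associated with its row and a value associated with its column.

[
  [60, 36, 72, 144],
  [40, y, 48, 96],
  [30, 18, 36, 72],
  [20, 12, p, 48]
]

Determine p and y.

p = 24, y = 24

Each row is a constant multiple of every other row — this is a multiplication table with the headers hidden.
Row 4 is 48/144 = 1/3 times row 1, so its entry in column 3 is 72 × 1/3 = 24.
Row 2 is 96/144 = 2/3 times row 1, so its entry in column 2 is 36 × 2/3 = 24.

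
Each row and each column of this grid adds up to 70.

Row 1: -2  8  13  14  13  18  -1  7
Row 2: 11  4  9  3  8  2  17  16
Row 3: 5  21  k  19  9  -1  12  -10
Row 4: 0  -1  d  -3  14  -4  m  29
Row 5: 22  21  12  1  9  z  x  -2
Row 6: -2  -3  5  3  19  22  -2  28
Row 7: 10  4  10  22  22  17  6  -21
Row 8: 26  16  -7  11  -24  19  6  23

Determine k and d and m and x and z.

Row 3: 5 + 21 + 19 + 9 − 1 + 12 − 10 = 55, so its missing entry is 70 − 55 = 15.
Column 6: 18 + 2 − 1 − 4 + 22 + 17 + 19 = 73, so its missing entry is 70 − 73 = -3.
Row 5: 22 + 21 + 12 + 1 + 9 − 3 − 2 = 60, so its missing entry is 70 − 60 = 10.
Column 7: -1 + 17 + 12 + 10 − 2 + 6 + 6 = 48, so its missing entry is 70 − 48 = 22.
Row 4: 0 − 1 − 3 + 14 − 4 + 22 + 29 = 57, so its missing entry is 70 − 57 = 13.

k = 15, d = 13, m = 22, x = 10, z = -3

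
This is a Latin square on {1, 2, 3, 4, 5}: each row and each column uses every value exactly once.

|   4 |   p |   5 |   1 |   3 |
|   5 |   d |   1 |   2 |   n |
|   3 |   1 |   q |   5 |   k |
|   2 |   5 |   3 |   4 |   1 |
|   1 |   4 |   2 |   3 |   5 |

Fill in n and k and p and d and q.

n = 4, k = 2, p = 2, d = 3, q = 4

At (row 1, col 2): row 1 already has {1, 3, 4, 5}, so the value is 2.
Cell (2,2): column 2 already has {1, 2, 4, 5} → 3.
At (row 2, col 5): row 2 already has {1, 2, 3, 5}, so the value is 4.
At (row 3, col 5): column 5 already has {1, 3, 4, 5}, so the value is 2.
At (row 3, col 3): row 3 already has {1, 2, 3, 5}, so the value is 4.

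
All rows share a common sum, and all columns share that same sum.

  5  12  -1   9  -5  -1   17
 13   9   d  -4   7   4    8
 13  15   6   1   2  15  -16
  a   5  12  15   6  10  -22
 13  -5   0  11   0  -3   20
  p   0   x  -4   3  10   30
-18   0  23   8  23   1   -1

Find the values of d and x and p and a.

Rows 1 and 3 both sum to 36, so that's the common total.
Row 2 has 13 + 9 − 4 + 7 + 4 + 8 = 37; the blank must be 36 − 37 = -1.
Row 4 has 5 + 12 + 15 + 6 + 10 − 22 = 26; the blank must be 36 − 26 = 10.
Column 1 has 5 + 13 + 13 + 10 + 13 − 18 = 36; the blank must be 36 − 36 = 0.
Row 6 has 0 + 0 − 4 + 3 + 10 + 30 = 39; the blank must be 36 − 39 = -3.

d = -1, x = -3, p = 0, a = 10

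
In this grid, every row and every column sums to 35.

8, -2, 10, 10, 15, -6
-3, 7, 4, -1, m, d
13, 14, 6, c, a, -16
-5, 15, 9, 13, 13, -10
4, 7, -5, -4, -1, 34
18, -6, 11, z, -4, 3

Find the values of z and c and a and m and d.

The known cells in column 6 total 5, leaving 35 − 5 = 30 for the blank.
The known cells in row 2 total 37, leaving 35 − 37 = -2 for the blank.
The known cells in column 5 total 21, leaving 35 − 21 = 14 for the blank.
The known cells in row 3 total 31, leaving 35 − 31 = 4 for the blank.
The known cells in row 6 total 22, leaving 35 − 22 = 13 for the blank.

z = 13, c = 4, a = 14, m = -2, d = 30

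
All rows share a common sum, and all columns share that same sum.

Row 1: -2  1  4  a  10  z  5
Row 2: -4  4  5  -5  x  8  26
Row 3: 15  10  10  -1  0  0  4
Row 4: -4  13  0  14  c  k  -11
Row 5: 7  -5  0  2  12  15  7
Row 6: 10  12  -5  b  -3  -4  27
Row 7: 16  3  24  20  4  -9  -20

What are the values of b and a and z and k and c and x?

b = 1, a = 7, z = 13, k = 15, c = 11, x = 4

Rows 3 and 5 both sum to 38, so that's the common total.
The known cells in row 2 total 34, leaving 38 − 34 = 4 for the blank.
The known cells in column 5 total 27, leaving 38 − 27 = 11 for the blank.
The known cells in row 6 total 37, leaving 38 − 37 = 1 for the blank.
The known cells in column 4 total 31, leaving 38 − 31 = 7 for the blank.
The known cells in row 1 total 25, leaving 38 − 25 = 13 for the blank.
The known cells in row 4 total 23, leaving 38 − 23 = 15 for the blank.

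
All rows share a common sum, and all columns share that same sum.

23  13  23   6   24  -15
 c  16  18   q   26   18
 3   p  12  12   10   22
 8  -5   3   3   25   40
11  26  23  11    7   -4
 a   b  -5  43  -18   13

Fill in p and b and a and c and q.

p = 15, b = 9, a = 32, c = -3, q = -1

Rows 1 and 4 both sum to 74, so that's the common total.
Row 3: 3 + 12 + 12 + 10 + 22 = 59, so its missing entry is 74 − 59 = 15.
Column 2: 13 + 16 + 15 − 5 + 26 = 65, so its missing entry is 74 − 65 = 9.
Row 6: 9 − 5 + 43 − 18 + 13 = 42, so its missing entry is 74 − 42 = 32.
Column 1: 23 + 3 + 8 + 11 + 32 = 77, so its missing entry is 74 − 77 = -3.
Row 2: -3 + 16 + 18 + 26 + 18 = 75, so its missing entry is 74 − 75 = -1.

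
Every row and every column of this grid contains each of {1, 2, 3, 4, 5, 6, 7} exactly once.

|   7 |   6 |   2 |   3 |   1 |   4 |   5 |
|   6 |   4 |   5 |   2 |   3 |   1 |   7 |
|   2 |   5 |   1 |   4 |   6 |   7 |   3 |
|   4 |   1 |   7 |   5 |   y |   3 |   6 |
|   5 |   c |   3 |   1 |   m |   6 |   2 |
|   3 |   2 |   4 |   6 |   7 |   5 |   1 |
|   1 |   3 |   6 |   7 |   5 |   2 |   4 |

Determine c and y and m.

c = 7, y = 2, m = 4

At (row 5, col 2): column 2 already has {1, 2, 3, 4, 5, 6}, so the value is 7.
At (row 5, col 5): row 5 already has {1, 2, 3, 5, 6, 7}, so the value is 4.
Cell (4,5): row 4 already has {1, 3, 4, 5, 6, 7} → 2.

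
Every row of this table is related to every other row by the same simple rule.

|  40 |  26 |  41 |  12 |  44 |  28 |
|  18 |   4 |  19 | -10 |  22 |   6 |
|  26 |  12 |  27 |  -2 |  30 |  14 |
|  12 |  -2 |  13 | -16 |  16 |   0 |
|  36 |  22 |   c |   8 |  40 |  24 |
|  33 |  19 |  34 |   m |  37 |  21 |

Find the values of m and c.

The difference between any two rows is the same in every column — this is an addition table with the headers hidden.
Row 6 minus row 1 is 19 − 26 = -7, so its entry in column 4 is 12 + (-7) = 5.
Row 5 minus row 1 is 22 − 26 = -4, so its entry in column 3 is 41 + (-4) = 37.

m = 5, c = 37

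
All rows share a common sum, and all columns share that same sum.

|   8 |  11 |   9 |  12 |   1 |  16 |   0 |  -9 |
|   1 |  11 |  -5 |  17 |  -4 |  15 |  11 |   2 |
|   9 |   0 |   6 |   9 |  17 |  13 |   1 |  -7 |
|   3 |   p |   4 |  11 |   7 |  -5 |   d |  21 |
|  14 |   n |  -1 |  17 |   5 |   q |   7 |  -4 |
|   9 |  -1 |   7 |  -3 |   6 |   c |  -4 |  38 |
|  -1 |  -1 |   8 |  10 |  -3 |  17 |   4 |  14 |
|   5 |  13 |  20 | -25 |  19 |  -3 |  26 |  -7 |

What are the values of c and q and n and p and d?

Rows 1 and 2 both sum to 48, so that's the common total.
Row 6 has 9 − 1 + 7 − 3 + 6 − 4 + 38 = 52; the blank must be 48 − 52 = -4.
Column 6 has 16 + 15 + 13 − 5 − 4 + 17 − 3 = 49; the blank must be 48 − 49 = -1.
Column 7 has 0 + 11 + 1 + 7 − 4 + 4 + 26 = 45; the blank must be 48 − 45 = 3.
Row 4 has 3 + 4 + 11 + 7 − 5 + 3 + 21 = 44; the blank must be 48 − 44 = 4.
Row 5 has 14 − 1 + 17 + 5 − 1 + 7 − 4 = 37; the blank must be 48 − 37 = 11.

c = -4, q = -1, n = 11, p = 4, d = 3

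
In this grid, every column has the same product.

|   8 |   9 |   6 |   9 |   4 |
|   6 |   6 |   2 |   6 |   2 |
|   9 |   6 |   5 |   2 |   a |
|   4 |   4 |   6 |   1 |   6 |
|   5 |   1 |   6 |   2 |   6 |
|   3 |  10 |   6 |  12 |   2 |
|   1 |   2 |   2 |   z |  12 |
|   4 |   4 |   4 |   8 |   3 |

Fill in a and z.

Columns 1 and 3 each multiply to 103680, so every column has product 103680.
Column 5: 4×2×6×6×2×12×3 = 20736, so the missing entry is 103680 ÷ 20736 = 5.
Column 4: 9×6×2×1×2×12×8 = 20736, so the missing entry is 103680 ÷ 20736 = 5.

a = 5, z = 5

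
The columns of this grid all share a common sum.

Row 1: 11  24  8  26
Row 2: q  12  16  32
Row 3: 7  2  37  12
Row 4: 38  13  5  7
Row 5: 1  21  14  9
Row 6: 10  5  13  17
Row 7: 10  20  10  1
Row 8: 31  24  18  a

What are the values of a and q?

Column 2 sums to 121 and so does column 3; that's the common total.
In column 4 the known cells total 104, leaving 121 − 104 = 17.
In column 1 the known cells total 108, leaving 121 − 108 = 13.

a = 17, q = 13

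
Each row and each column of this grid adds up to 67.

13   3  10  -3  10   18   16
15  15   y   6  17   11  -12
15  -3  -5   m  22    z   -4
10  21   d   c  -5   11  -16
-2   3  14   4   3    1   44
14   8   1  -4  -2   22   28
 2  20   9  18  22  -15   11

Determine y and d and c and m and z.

The known cells in row 2 total 52, leaving 67 − 52 = 15 for the blank.
The known cells in column 3 total 44, leaving 67 − 44 = 23 for the blank.
The known cells in row 4 total 44, leaving 67 − 44 = 23 for the blank.
The known cells in column 4 total 44, leaving 67 − 44 = 23 for the blank.
The known cells in row 3 total 48, leaving 67 − 48 = 19 for the blank.

y = 15, d = 23, c = 23, m = 23, z = 19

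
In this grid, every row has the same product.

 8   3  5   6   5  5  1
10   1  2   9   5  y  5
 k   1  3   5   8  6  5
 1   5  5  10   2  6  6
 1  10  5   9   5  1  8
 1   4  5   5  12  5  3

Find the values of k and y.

Rows 4 and 6 each multiply to 18000, so every row has product 18000.
Row 3: 1×3×5×8×6×5 = 3600, so the missing entry is 18000 ÷ 3600 = 5.
Row 2: 10×1×2×9×5×5 = 4500, so the missing entry is 18000 ÷ 4500 = 4.

k = 5, y = 4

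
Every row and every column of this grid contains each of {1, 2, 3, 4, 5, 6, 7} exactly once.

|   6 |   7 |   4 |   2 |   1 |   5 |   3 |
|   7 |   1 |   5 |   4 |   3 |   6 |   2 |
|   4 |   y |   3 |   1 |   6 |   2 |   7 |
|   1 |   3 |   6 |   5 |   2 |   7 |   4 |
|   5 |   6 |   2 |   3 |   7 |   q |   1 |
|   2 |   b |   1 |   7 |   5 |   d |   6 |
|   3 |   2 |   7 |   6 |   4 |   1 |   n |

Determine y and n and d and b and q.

y = 5, n = 5, d = 3, b = 4, q = 4

Cell (3,2): row 3 already has {1, 2, 3, 4, 6, 7} → 5.
At (row 6, col 2): column 2 already has {1, 2, 3, 5, 6, 7}, so the value is 4.
At (row 6, col 6): row 6 already has {1, 2, 4, 5, 6, 7}, so the value is 3.
For row 5, column 6: row 5 already has {1, 2, 3, 5, 6, 7}; that leaves 4.
Cell (7,7): row 7 already has {1, 2, 3, 4, 6, 7} → 5.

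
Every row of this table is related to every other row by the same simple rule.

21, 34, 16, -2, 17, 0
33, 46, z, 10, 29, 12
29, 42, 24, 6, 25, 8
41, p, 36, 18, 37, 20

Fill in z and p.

The difference between any two rows is the same in every column — this is an addition table with the headers hidden.
Row 2 minus row 1 is 33 − 21 = 12, so its entry in column 3 is 16 + 12 = 28.
Row 4 minus row 1 is 41 − 21 = 20, so its entry in column 2 is 34 + 20 = 54.

z = 28, p = 54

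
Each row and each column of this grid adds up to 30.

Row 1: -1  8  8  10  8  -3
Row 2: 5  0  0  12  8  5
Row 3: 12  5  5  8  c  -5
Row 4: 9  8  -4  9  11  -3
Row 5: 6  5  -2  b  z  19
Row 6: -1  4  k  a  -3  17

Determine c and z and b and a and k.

Row 3 has 12 + 5 + 5 + 8 − 5 = 25; the blank must be 30 − 25 = 5.
Column 5 has 8 + 8 + 5 + 11 − 3 = 29; the blank must be 30 − 29 = 1.
Row 5 has 6 + 5 − 2 + 1 + 19 = 29; the blank must be 30 − 29 = 1.
Column 4 has 10 + 12 + 8 + 9 + 1 = 40; the blank must be 30 − 40 = -10.
Row 6 has -1 + 4 − 10 − 3 + 17 = 7; the blank must be 30 − 7 = 23.

c = 5, z = 1, b = 1, a = -10, k = 23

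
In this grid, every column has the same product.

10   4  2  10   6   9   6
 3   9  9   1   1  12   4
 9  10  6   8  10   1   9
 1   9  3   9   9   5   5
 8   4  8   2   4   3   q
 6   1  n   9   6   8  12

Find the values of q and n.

q = 1, n = 5

Columns 1 and 6 each multiply to 12960, so every column has product 12960.
Column 7: 6×4×9×5×12 = 12960, so the missing entry is 12960 ÷ 12960 = 1.
Column 3: 2×9×6×3×8 = 2592, so the missing entry is 12960 ÷ 2592 = 5.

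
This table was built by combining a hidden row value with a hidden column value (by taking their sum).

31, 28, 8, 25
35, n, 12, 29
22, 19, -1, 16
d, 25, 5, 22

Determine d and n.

The difference between any two rows is the same in every column — this is an addition table with the headers hidden.
Row 4 minus row 1 is 22 − 25 = -3, so its entry in column 1 is 31 + (-3) = 28.
Row 2 minus row 1 is 29 − 25 = 4, so its entry in column 2 is 28 + 4 = 32.

d = 28, n = 32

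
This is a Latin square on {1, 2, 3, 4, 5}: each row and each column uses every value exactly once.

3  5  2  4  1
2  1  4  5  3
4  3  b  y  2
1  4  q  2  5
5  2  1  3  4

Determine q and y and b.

Cell (3,4): column 4 already has {2, 3, 4, 5} → 1.
Cell (4,3): row 4 already has {1, 2, 4, 5} → 3.
For row 3, column 3: row 3 already has {1, 2, 3, 4}; that leaves 5.

q = 3, y = 1, b = 5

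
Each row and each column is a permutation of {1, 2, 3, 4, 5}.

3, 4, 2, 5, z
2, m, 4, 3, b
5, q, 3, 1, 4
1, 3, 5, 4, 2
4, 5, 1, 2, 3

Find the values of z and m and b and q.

Cell (1,5): row 1 already has {2, 3, 4, 5} → 1.
For row 3, column 2: row 3 already has {1, 3, 4, 5}; that leaves 2.
At (row 2, col 2): column 2 already has {2, 3, 4, 5}, so the value is 1.
Cell (2,5): row 2 already has {1, 2, 3, 4} → 5.

z = 1, m = 1, b = 5, q = 2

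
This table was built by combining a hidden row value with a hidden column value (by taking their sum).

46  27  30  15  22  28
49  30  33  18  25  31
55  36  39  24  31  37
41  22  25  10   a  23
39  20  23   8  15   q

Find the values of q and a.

q = 21, a = 17

The difference between any two rows is the same in every column — this is an addition table with the headers hidden.
Row 5 minus row 1 is 20 − 27 = -7, so its entry in column 6 is 28 + (-7) = 21.
Row 4 minus row 1 is 22 − 27 = -5, so its entry in column 5 is 22 + (-5) = 17.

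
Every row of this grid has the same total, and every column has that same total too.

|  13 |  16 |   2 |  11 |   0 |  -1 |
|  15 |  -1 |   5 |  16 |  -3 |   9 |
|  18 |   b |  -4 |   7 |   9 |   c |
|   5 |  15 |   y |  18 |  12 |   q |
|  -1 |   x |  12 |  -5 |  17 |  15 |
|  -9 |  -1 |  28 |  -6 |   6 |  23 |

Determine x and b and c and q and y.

x = 3, b = 9, c = 2, q = -7, y = -2

Rows 1 and 2 both sum to 41, so that's the common total.
The known cells in column 3 total 43, leaving 41 − 43 = -2 for the blank.
The known cells in row 5 total 38, leaving 41 − 38 = 3 for the blank.
The known cells in column 2 total 32, leaving 41 − 32 = 9 for the blank.
The known cells in row 3 total 39, leaving 41 − 39 = 2 for the blank.
The known cells in row 4 total 48, leaving 41 − 48 = -7 for the blank.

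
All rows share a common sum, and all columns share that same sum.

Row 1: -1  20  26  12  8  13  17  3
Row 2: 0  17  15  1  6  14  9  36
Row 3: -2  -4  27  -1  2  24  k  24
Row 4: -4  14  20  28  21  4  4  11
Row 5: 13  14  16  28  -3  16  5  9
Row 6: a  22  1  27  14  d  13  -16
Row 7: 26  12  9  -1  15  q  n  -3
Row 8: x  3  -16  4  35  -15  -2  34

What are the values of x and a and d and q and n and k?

x = 55, a = 11, d = 26, q = 16, n = 24, k = 28

Rows 1 and 2 both sum to 98, so that's the common total.
The known cells in row 8 total 43, leaving 98 − 43 = 55 for the blank.
The known cells in column 1 total 87, leaving 98 − 87 = 11 for the blank.
The known cells in row 6 total 72, leaving 98 − 72 = 26 for the blank.
The known cells in column 6 total 82, leaving 98 − 82 = 16 for the blank.
The known cells in row 3 total 70, leaving 98 − 70 = 28 for the blank.
The known cells in row 7 total 74, leaving 98 − 74 = 24 for the blank.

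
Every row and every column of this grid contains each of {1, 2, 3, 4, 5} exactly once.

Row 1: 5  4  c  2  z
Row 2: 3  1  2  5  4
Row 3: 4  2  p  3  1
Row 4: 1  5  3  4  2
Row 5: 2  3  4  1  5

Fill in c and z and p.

For row 1, column 5: column 5 already has {1, 2, 4, 5}; that leaves 3.
For row 1, column 3: row 1 already has {2, 3, 4, 5}; that leaves 1.
Cell (3,3): row 3 already has {1, 2, 3, 4} → 5.

c = 1, z = 3, p = 5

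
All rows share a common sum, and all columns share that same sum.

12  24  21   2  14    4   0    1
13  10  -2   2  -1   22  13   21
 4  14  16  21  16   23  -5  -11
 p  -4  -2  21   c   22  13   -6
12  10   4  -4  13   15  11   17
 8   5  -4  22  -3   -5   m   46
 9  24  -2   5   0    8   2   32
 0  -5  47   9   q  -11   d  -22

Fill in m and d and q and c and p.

m = 9, d = 35, q = 25, c = 14, p = 20

Rows 1 and 2 both sum to 78, so that's the common total.
Column 1 has 12 + 13 + 4 + 12 + 8 + 9 + 0 = 58; the blank must be 78 − 58 = 20.
Row 4 has 20 − 4 − 2 + 21 + 22 + 13 − 6 = 64; the blank must be 78 − 64 = 14.
Column 5 has 14 − 1 + 16 + 14 + 13 − 3 + 0 = 53; the blank must be 78 − 53 = 25.
Row 8 has 0 − 5 + 47 + 9 + 25 − 11 − 22 = 43; the blank must be 78 − 43 = 35.
Row 6 has 8 + 5 − 4 + 22 − 3 − 5 + 46 = 69; the blank must be 78 − 69 = 9.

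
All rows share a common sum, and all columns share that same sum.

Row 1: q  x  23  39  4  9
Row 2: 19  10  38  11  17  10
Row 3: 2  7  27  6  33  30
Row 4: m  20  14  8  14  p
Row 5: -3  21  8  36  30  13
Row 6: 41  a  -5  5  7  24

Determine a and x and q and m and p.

a = 33, x = 14, q = 16, m = 30, p = 19

Rows 2 and 3 both sum to 105, so that's the common total.
Row 6 has 41 − 5 + 5 + 7 + 24 = 72; the blank must be 105 − 72 = 33.
Column 2 has 10 + 7 + 20 + 21 + 33 = 91; the blank must be 105 − 91 = 14.
Row 1 has 14 + 23 + 39 + 4 + 9 = 89; the blank must be 105 − 89 = 16.
Column 1 has 16 + 19 + 2 − 3 + 41 = 75; the blank must be 105 − 75 = 30.
Row 4 has 30 + 20 + 14 + 8 + 14 = 86; the blank must be 105 − 86 = 19.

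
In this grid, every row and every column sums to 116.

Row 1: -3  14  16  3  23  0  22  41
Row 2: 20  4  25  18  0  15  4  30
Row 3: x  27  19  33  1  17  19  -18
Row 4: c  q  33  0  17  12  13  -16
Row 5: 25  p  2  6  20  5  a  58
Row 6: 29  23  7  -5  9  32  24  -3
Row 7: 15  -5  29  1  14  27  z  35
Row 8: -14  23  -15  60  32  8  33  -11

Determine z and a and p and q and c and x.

z = 0, a = 1, p = -1, q = 31, c = 26, x = 18

Row 3 has 27 + 19 + 33 + 1 + 17 + 19 − 18 = 98; the blank must be 116 − 98 = 18.
Column 1 has -3 + 20 + 18 + 25 + 29 + 15 − 14 = 90; the blank must be 116 − 90 = 26.
Row 4 has 26 + 33 + 0 + 17 + 12 + 13 − 16 = 85; the blank must be 116 − 85 = 31.
Row 7 has 15 − 5 + 29 + 1 + 14 + 27 + 35 = 116; the blank must be 116 − 116 = 0.
Column 7 has 22 + 4 + 19 + 13 + 24 + 0 + 33 = 115; the blank must be 116 − 115 = 1.
Row 5 has 25 + 2 + 6 + 20 + 5 + 1 + 58 = 117; the blank must be 116 − 117 = -1.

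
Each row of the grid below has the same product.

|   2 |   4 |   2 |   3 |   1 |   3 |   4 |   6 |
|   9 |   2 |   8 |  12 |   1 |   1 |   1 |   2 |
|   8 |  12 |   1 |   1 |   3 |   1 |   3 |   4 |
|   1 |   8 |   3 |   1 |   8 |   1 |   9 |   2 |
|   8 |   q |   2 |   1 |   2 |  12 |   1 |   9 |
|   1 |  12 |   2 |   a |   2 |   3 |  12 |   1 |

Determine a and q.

Rows 2 and 4 each multiply to 3456, so every row has product 3456.
Row 6: 1×12×2×2×3×12×1 = 1728, so the missing entry is 3456 ÷ 1728 = 2.
Row 5: 8×2×1×2×12×1×9 = 3456, so the missing entry is 3456 ÷ 3456 = 1.

a = 2, q = 1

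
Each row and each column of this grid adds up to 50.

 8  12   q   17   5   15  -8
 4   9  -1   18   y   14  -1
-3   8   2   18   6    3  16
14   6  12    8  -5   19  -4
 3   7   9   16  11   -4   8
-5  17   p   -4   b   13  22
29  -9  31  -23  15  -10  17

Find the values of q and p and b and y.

The known cells in row 1 total 49, leaving 50 − 49 = 1 for the blank.
The known cells in row 2 total 43, leaving 50 − 43 = 7 for the blank.
The known cells in column 5 total 39, leaving 50 − 39 = 11 for the blank.
The known cells in row 6 total 54, leaving 50 − 54 = -4 for the blank.

q = 1, p = -4, b = 11, y = 7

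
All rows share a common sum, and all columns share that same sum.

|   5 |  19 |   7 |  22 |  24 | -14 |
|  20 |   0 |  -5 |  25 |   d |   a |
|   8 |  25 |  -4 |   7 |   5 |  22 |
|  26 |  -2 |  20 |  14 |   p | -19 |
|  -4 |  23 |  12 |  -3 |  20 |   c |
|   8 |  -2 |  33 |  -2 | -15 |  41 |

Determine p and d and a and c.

Rows 1 and 3 both sum to 63, so that's the common total.
Row 5 has -4 + 23 + 12 − 3 + 20 = 48; the blank must be 63 − 48 = 15.
Row 4 has 26 − 2 + 20 + 14 − 19 = 39; the blank must be 63 − 39 = 24.
Column 5 has 24 + 5 + 24 + 20 − 15 = 58; the blank must be 63 − 58 = 5.
Row 2 has 20 + 0 − 5 + 25 + 5 = 45; the blank must be 63 − 45 = 18.

p = 24, d = 5, a = 18, c = 15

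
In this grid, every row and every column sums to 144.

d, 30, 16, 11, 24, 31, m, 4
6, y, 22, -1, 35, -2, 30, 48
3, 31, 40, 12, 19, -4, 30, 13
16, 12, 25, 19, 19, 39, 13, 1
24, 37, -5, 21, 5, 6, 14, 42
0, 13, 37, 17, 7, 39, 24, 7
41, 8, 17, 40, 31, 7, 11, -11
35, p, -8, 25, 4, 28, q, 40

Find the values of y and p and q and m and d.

y = 6, p = 7, q = 13, m = 9, d = 19

Column 1 has 6 + 3 + 16 + 24 + 0 + 41 + 35 = 125; the blank must be 144 − 125 = 19.
Row 2 has 6 + 22 − 1 + 35 − 2 + 30 + 48 = 138; the blank must be 144 − 138 = 6.
Column 2 has 30 + 6 + 31 + 12 + 37 + 13 + 8 = 137; the blank must be 144 − 137 = 7.
Row 1 has 19 + 30 + 16 + 11 + 24 + 31 + 4 = 135; the blank must be 144 − 135 = 9.
Row 8 has 35 + 7 − 8 + 25 + 4 + 28 + 40 = 131; the blank must be 144 − 131 = 13.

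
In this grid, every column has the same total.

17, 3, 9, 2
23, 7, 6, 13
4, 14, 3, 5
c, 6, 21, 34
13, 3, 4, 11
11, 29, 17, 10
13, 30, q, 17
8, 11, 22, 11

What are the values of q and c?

Columns 2 and 4 both add up to 103, so every column sums to 103.
Column 3: 9 + 6 + 3 + 21 + 4 + 17 + 22 = 82, so the missing entry is 103 − 82 = 21.
Column 1: 17 + 23 + 4 + 13 + 11 + 13 + 8 = 89, so the missing entry is 103 − 89 = 14.

q = 21, c = 14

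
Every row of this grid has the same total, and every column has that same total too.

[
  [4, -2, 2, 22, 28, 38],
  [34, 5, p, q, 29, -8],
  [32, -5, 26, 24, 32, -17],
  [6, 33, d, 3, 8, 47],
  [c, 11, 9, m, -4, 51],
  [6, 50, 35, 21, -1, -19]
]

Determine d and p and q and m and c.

d = -5, p = 25, q = 7, m = 15, c = 10

Rows 1 and 3 both sum to 92, so that's the common total.
The known cells in column 1 total 82, leaving 92 − 82 = 10 for the blank.
The known cells in row 5 total 77, leaving 92 − 77 = 15 for the blank.
The known cells in row 4 total 97, leaving 92 − 97 = -5 for the blank.
The known cells in column 3 total 67, leaving 92 − 67 = 25 for the blank.
The known cells in row 2 total 85, leaving 92 − 85 = 7 for the blank.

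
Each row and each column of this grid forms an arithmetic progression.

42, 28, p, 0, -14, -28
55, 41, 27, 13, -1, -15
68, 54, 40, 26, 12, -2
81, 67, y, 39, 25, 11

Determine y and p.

y = 53, p = 14

Along each row the entries change by -14 per step; down each column they change by 13.
Row 4: from 81 at column 1, stepping by -14 to column 3 gives 53.
Row 1: from 42 at column 1, stepping by -14 to column 3 gives 14.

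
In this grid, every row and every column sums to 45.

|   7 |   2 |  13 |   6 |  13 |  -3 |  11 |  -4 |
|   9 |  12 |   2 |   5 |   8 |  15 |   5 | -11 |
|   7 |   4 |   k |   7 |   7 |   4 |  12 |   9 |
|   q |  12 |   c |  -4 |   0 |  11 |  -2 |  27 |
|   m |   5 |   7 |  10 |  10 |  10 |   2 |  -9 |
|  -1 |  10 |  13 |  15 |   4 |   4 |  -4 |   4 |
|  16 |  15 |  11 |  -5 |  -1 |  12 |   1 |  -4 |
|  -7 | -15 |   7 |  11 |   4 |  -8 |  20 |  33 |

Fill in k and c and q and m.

Row 5 has 5 + 7 + 10 + 10 + 10 + 2 − 9 = 35; the blank must be 45 − 35 = 10.
Column 1 has 7 + 9 + 7 + 10 − 1 + 16 − 7 = 41; the blank must be 45 − 41 = 4.
Row 4 has 4 + 12 − 4 + 0 + 11 − 2 + 27 = 48; the blank must be 45 − 48 = -3.
Row 3 has 7 + 4 + 7 + 7 + 4 + 12 + 9 = 50; the blank must be 45 − 50 = -5.

k = -5, c = -3, q = 4, m = 10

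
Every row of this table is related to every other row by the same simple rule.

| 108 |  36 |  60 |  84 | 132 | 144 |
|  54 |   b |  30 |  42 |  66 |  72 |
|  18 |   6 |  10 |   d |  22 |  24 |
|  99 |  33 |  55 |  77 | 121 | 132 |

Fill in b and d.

Each row is a constant multiple of every other row — this is a multiplication table with the headers hidden.
Row 2 is 54/108 = 1/2 times row 1, so its entry in column 2 is 36 × 1/2 = 18.
Row 3 is 18/108 = 1/6 times row 1, so its entry in column 4 is 84 × 1/6 = 14.

b = 18, d = 14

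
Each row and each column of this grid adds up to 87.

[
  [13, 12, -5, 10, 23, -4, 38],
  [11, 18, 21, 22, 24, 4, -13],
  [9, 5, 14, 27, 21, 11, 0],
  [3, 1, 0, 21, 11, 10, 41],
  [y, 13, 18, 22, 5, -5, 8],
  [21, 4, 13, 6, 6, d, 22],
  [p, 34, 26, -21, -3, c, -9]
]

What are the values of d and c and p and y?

d = 15, c = 56, p = 4, y = 26

The known cells in row 5 total 61, leaving 87 − 61 = 26 for the blank.
The known cells in row 6 total 72, leaving 87 − 72 = 15 for the blank.
The known cells in column 6 total 31, leaving 87 − 31 = 56 for the blank.
The known cells in row 7 total 83, leaving 87 − 83 = 4 for the blank.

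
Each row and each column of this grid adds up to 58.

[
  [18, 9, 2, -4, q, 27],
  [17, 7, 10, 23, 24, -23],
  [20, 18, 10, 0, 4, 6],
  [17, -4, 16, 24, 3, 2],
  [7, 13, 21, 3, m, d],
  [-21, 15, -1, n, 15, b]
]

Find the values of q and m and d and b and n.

Row 1: 18 + 9 + 2 − 4 + 27 = 52, so its missing entry is 58 − 52 = 6.
Column 5: 6 + 24 + 4 + 3 + 15 = 52, so its missing entry is 58 − 52 = 6.
Row 5: 7 + 13 + 21 + 3 + 6 = 50, so its missing entry is 58 − 50 = 8.
Column 6: 27 − 23 + 6 + 2 + 8 = 20, so its missing entry is 58 − 20 = 38.
Row 6: -21 + 15 − 1 + 15 + 38 = 46, so its missing entry is 58 − 46 = 12.

q = 6, m = 6, d = 8, b = 38, n = 12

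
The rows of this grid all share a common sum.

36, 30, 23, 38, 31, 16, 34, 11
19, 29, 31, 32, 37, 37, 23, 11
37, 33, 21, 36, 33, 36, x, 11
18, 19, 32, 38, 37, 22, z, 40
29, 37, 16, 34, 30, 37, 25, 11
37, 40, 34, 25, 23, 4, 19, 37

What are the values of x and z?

Row 2 sums to 219 and so does row 5; that's the common total.
In row 3 the known cells total 207, leaving 219 − 207 = 12.
In row 4 the known cells total 206, leaving 219 − 206 = 13.

x = 12, z = 13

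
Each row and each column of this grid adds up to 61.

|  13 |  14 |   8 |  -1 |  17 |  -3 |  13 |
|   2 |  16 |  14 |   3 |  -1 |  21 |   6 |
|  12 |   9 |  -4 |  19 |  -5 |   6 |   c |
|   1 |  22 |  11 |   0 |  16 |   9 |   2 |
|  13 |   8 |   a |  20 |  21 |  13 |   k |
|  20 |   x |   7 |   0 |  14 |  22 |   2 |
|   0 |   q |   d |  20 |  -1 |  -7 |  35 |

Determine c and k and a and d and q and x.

Row 6: 20 + 7 + 0 + 14 + 22 + 2 = 65, so its missing entry is 61 − 65 = -4.
Column 2: 14 + 16 + 9 + 22 + 8 − 4 = 65, so its missing entry is 61 − 65 = -4.
Row 7: 0 − 4 + 20 − 1 − 7 + 35 = 43, so its missing entry is 61 − 43 = 18.
Column 3: 8 + 14 − 4 + 11 + 7 + 18 = 54, so its missing entry is 61 − 54 = 7.
Row 5: 13 + 8 + 7 + 20 + 21 + 13 = 82, so its missing entry is 61 − 82 = -21.
Row 3: 12 + 9 − 4 + 19 − 5 + 6 = 37, so its missing entry is 61 − 37 = 24.

c = 24, k = -21, a = 7, d = 18, q = -4, x = -4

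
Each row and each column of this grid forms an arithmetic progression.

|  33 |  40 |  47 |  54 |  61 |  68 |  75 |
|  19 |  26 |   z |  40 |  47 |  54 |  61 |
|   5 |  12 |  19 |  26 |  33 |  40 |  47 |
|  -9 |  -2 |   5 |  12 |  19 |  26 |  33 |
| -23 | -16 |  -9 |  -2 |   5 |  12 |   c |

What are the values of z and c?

z = 33, c = 19

Along each row the entries change by 7 per step; down each column they change by -14.
Row 2: from 19 at column 1, stepping by 7 to column 3 gives 33.
Row 5: from -23 at column 1, stepping by 7 to column 7 gives 19.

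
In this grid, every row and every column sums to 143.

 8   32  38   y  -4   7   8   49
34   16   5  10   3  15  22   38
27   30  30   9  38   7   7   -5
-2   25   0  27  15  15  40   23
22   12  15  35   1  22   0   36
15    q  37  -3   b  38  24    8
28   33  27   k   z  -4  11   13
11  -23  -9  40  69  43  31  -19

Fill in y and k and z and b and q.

y = 5, k = 20, z = 15, b = 6, q = 18

The known cells in row 1 total 138, leaving 143 − 138 = 5 for the blank.
The known cells in column 2 total 125, leaving 143 − 125 = 18 for the blank.
The known cells in row 6 total 137, leaving 143 − 137 = 6 for the blank.
The known cells in column 5 total 128, leaving 143 − 128 = 15 for the blank.
The known cells in row 7 total 123, leaving 143 − 123 = 20 for the blank.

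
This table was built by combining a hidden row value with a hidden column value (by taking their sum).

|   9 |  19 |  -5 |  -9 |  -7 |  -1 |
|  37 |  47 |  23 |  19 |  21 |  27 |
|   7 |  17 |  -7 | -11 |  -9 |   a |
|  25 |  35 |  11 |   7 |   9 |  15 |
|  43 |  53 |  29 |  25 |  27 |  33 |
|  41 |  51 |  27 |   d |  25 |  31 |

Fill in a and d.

The difference between any two rows is the same in every column — this is an addition table with the headers hidden.
Row 3 minus row 1 is 7 − 9 = -2, so its entry in column 6 is -1 + (-2) = -3.
Row 6 minus row 1 is 41 − 9 = 32, so its entry in column 4 is -9 + 32 = 23.

a = -3, d = 23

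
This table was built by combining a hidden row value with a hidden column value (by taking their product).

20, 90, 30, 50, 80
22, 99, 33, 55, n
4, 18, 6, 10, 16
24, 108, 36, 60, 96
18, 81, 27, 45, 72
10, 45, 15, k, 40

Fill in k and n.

k = 25, n = 88

Each row is a constant multiple of every other row — this is a multiplication table with the headers hidden.
Row 6 is 45/90 = 1/2 times row 1, so its entry in column 4 is 50 × 1/2 = 25.
Row 2 is 99/90 = 11/10 times row 1, so its entry in column 5 is 80 × 11/10 = 88.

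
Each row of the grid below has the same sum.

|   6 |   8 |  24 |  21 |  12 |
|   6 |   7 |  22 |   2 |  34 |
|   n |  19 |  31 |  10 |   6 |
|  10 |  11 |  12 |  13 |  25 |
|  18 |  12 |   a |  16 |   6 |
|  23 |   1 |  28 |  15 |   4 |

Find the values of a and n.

The complete rows each total 71.
Row 5 is missing 71 − 52 = 19 (since 18 + 12 + 16 + 6 = 52).
Row 3 is missing 71 − 66 = 5 (since 19 + 31 + 10 + 6 = 66).

a = 19, n = 5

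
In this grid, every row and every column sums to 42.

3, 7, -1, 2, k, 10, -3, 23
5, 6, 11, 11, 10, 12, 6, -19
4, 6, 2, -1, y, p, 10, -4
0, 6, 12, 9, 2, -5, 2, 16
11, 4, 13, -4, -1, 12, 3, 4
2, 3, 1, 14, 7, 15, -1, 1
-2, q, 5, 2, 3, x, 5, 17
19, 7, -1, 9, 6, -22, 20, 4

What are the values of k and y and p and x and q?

k = 1, y = 14, p = 11, x = 9, q = 3

Row 1: 3 + 7 − 1 + 2 + 10 − 3 + 23 = 41, so its missing entry is 42 − 41 = 1.
Column 5: 1 + 10 + 2 − 1 + 7 + 3 + 6 = 28, so its missing entry is 42 − 28 = 14.
Column 2: 7 + 6 + 6 + 6 + 4 + 3 + 7 = 39, so its missing entry is 42 − 39 = 3.
Row 7: -2 + 3 + 5 + 2 + 3 + 5 + 17 = 33, so its missing entry is 42 − 33 = 9.
Row 3: 4 + 6 + 2 − 1 + 14 + 10 − 4 = 31, so its missing entry is 42 − 31 = 11.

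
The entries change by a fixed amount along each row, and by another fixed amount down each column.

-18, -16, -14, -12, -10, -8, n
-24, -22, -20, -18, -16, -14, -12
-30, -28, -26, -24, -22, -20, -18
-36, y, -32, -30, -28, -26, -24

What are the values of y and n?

Along each row the entries change by 2 per step; down each column they change by -6.
Row 4: from -36 at column 1, stepping by 2 to column 2 gives -34.
Row 1: from -18 at column 1, stepping by 2 to column 7 gives -6.

y = -34, n = -6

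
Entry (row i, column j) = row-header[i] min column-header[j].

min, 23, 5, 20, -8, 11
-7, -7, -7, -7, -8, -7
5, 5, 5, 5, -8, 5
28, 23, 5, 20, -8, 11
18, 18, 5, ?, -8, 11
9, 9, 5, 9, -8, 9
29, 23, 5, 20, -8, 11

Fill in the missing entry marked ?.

18

min(18, 20) = 18.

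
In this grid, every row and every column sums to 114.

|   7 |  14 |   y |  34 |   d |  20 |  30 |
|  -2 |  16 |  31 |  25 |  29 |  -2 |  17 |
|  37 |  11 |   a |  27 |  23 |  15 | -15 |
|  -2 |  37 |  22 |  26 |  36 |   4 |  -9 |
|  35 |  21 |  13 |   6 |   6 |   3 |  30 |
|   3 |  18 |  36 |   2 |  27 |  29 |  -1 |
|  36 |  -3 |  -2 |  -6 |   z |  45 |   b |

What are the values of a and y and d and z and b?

Row 3: 37 + 11 + 27 + 23 + 15 − 15 = 98, so its missing entry is 114 − 98 = 16.
Column 3: 31 + 16 + 22 + 13 + 36 − 2 = 116, so its missing entry is 114 − 116 = -2.
Row 1: 7 + 14 − 2 + 34 + 20 + 30 = 103, so its missing entry is 114 − 103 = 11.
Column 5: 11 + 29 + 23 + 36 + 6 + 27 = 132, so its missing entry is 114 − 132 = -18.
Row 7: 36 − 3 − 2 − 6 − 18 + 45 = 52, so its missing entry is 114 − 52 = 62.

a = 16, y = -2, d = 11, z = -18, b = 62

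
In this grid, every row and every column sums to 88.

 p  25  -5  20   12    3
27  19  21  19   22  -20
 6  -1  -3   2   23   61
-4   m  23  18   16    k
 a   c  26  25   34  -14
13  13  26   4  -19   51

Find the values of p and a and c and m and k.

p = 33, a = 13, c = 4, m = 28, k = 7

Row 1: 25 − 5 + 20 + 12 + 3 = 55, so its missing entry is 88 − 55 = 33.
Column 1: 33 + 27 + 6 − 4 + 13 = 75, so its missing entry is 88 − 75 = 13.
Row 5: 13 + 26 + 25 + 34 − 14 = 84, so its missing entry is 88 − 84 = 4.
Column 2: 25 + 19 − 1 + 4 + 13 = 60, so its missing entry is 88 − 60 = 28.
Row 4: -4 + 28 + 23 + 18 + 16 = 81, so its missing entry is 88 − 81 = 7.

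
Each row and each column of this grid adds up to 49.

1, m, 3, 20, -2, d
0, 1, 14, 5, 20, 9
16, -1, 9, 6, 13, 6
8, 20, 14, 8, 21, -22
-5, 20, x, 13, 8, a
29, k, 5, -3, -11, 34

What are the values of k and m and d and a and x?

Row 6: 29 + 5 − 3 − 11 + 34 = 54, so its missing entry is 49 − 54 = -5.
Column 2: 1 − 1 + 20 + 20 − 5 = 35, so its missing entry is 49 − 35 = 14.
Column 3: 3 + 14 + 9 + 14 + 5 = 45, so its missing entry is 49 − 45 = 4.
Row 5: -5 + 20 + 4 + 13 + 8 = 40, so its missing entry is 49 − 40 = 9.
Row 1: 1 + 14 + 3 + 20 − 2 = 36, so its missing entry is 49 − 36 = 13.

k = -5, m = 14, d = 13, a = 9, x = 4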